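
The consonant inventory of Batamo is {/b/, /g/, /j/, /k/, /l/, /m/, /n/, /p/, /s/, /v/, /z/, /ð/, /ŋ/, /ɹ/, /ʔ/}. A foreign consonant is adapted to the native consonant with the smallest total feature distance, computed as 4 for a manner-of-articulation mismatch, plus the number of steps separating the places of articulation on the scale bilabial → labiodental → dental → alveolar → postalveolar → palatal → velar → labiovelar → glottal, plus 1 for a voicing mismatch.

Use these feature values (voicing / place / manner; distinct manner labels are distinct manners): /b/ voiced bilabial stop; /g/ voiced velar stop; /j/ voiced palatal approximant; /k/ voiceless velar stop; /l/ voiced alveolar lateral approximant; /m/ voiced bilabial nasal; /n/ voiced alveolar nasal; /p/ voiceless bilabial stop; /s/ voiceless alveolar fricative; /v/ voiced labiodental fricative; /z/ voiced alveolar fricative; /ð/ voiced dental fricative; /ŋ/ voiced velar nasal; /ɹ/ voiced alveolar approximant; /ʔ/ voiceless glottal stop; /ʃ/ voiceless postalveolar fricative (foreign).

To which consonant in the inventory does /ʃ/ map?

/s/ is closest: same manner (fricative), place distance 1 (postalveolar→alveolar), same voicing; total 1. Next closest is /z/ at distance 2.

s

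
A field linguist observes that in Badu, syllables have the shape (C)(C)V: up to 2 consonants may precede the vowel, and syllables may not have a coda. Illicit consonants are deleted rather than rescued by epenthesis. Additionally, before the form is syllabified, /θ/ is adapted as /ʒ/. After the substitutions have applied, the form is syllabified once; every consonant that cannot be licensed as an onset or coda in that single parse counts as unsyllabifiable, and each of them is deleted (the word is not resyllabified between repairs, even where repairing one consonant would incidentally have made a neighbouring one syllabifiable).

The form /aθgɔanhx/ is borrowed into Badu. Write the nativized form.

Substitution: /θ/ → /ʒ/, giving /aʒgɔanhx/.
Syllabifying with onset maximization leaves /n/, /h/, /x/ stranded (no codas are permitted; onsets may contain at most 2 consonants).
Each unlicensed consonant is deleted: /n/, /h/, /x/.

aʒgɔa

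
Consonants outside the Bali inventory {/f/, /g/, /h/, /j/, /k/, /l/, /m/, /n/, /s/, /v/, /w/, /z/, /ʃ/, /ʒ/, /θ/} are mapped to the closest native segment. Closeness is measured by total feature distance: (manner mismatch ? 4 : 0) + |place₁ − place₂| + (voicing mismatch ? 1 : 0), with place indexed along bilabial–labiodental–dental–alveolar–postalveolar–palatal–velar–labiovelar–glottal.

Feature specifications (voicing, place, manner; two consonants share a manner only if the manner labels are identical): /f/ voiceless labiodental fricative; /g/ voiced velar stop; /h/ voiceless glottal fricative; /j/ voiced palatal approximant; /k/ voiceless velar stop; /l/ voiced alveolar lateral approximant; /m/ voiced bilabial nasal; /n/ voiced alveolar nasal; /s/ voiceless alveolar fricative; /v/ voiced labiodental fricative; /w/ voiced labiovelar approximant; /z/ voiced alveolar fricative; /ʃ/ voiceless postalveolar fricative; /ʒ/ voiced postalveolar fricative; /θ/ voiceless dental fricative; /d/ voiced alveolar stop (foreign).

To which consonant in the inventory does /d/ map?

/g/ is closest: same manner (stop), place distance 3 (alveolar→velar), same voicing; total 3. Next closest is /k/ at distance 4.

g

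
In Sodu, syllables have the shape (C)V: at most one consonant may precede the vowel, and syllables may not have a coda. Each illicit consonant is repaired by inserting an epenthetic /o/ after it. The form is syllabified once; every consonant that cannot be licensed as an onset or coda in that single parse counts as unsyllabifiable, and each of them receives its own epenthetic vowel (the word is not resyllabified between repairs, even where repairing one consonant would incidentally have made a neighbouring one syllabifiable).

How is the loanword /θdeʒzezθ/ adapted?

θodeʒozezoθo

Under (C)V, the unsyllabifiable consonants are /θ/, /ʒ/, /z/, /θ/ (no codas are permitted; onsets are limited to one consonant).
Each unlicensed consonant becomes the onset of a new syllable: /θ/ → /θo/, /ʒ/ → /ʒo/, /z/ → /zo/, /θ/ → /θo/.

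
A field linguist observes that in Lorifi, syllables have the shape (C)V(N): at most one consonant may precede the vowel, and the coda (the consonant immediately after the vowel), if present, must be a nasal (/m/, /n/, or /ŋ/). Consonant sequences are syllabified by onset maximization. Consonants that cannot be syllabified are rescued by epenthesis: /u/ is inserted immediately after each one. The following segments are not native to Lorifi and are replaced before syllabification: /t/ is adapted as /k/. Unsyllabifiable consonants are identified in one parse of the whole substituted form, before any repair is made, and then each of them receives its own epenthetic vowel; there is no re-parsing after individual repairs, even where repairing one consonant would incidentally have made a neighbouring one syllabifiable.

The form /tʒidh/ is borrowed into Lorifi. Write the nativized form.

kuʒiduhu

Substitution: /t/ → /k/, giving /kʒidh/.
Under (C)V(N), the unsyllabifiable consonants are /k/, /d/, /h/ (only a nasal (/m/, /n/, or /ŋ/) is licensed in coda position; onsets are limited to one consonant).
Each unlicensed consonant becomes the onset of a new syllable: /k/ → /ku/, /d/ → /du/, /h/ → /hu/.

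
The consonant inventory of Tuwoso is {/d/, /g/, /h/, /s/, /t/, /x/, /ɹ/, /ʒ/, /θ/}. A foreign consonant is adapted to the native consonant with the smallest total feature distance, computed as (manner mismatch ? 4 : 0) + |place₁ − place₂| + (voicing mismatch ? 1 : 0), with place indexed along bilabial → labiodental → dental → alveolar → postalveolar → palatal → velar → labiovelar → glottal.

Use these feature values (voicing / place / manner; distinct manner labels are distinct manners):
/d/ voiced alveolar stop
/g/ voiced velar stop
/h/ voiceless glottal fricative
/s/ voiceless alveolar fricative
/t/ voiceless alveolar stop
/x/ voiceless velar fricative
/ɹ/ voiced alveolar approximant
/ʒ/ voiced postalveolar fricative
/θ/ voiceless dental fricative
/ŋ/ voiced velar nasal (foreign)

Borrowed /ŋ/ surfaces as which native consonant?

/g/ is closest: manner differs (nasal→stop, +4), place distance 0 (velar→velar), same voicing; total 4. Next closest is /x/ at distance 5.

g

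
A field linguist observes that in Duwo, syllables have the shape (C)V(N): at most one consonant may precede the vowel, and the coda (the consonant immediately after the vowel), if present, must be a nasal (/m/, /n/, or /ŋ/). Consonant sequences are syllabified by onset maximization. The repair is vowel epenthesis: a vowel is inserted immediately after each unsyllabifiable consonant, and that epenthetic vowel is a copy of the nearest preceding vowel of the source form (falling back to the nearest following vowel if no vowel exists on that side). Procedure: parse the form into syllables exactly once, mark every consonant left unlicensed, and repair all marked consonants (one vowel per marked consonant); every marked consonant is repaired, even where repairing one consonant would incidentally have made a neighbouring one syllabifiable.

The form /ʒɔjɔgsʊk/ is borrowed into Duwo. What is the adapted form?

ʒɔjɔgɔsʊkʊ

The consonants /g/, /k/ cannot be parsed into a legal (C)V(N) syllable (only a nasal (/m/, /n/, or /ŋ/) is licensed in coda position; onsets are limited to one consonant).
Epenthesis after each stranded consonant: /g/ → /gɔ/, /k/ → /kʊ/.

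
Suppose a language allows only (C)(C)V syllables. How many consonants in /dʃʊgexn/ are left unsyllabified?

2

Syllabifying with onset maximization leaves /x/, /n/ stranded (no codas are permitted; onsets may contain at most 2 consonants).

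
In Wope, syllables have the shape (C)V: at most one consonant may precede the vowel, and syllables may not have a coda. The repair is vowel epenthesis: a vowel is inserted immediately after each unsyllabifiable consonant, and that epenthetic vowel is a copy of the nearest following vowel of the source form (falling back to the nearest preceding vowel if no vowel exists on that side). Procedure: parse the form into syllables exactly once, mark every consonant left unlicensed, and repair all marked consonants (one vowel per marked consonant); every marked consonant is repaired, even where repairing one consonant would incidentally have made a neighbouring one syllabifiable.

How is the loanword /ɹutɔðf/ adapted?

ɹutɔðɔfɔ

The consonants /ð/, /f/ cannot be parsed into a legal (C)V syllable (no codas are permitted; onsets are limited to one consonant).
Each unlicensed consonant becomes the onset of a new syllable: /ð/ → /ðɔ/, /f/ → /fɔ/.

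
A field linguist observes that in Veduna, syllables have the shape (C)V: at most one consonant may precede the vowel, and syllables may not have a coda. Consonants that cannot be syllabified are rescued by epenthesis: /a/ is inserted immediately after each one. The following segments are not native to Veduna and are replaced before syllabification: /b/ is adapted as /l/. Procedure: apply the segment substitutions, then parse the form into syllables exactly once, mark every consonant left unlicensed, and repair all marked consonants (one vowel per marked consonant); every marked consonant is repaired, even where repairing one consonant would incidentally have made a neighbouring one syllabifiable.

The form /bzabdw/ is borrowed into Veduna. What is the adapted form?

Substitution: /b/ → /l/, giving /lzaldw/.
The consonants /l/, /l/, /d/, /w/ cannot be parsed into a legal (C)V syllable (no codas are permitted; onsets are limited to one consonant).
Inserting the epenthetic vowel yields /l/ → /la/, /l/ → /la/, /d/ → /da/, /w/ → /wa/.

lazaladawa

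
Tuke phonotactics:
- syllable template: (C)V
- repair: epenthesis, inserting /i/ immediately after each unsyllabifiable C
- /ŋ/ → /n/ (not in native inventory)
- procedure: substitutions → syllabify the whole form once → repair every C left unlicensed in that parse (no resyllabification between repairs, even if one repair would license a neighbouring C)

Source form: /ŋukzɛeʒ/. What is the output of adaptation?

Substitution: /ŋ/ → /n/, giving /nukzɛeʒ/.
The consonants /k/, /ʒ/ cannot be parsed into a legal (C)V syllable (no codas are permitted; onsets are limited to one consonant).
Inserting the epenthetic vowel yields /k/ → /ki/, /ʒ/ → /ʒi/.

nukizɛeʒi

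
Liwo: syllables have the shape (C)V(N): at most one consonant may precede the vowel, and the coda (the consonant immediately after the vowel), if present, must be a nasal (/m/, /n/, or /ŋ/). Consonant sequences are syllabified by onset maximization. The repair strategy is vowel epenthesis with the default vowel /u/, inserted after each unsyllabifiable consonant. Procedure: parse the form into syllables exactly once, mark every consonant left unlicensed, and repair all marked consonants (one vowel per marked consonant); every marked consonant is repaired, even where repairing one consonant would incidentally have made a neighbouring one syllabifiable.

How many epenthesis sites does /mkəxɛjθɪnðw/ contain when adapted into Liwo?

4

The unsyllabifiable consonants are /m/, /j/, /ð/, /w/; each receives one epenthetic vowel.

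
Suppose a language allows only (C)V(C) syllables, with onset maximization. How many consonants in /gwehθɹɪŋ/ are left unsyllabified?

Under (C)V(C), the unsyllabifiable consonants are /g/, /θ/ (at most one coda consonant is licensed; onsets are limited to one consonant).

2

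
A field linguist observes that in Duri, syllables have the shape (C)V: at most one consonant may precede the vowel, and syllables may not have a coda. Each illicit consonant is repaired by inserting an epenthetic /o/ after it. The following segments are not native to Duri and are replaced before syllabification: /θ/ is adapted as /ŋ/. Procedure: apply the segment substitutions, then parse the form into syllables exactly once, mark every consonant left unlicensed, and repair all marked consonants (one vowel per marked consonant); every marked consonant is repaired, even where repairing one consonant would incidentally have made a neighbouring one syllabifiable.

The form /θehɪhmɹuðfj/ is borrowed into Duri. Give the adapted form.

ŋehɪhomoɹuðofojo

Substitution: /θ/ → /ŋ/, giving /ŋehɪhmɹuðfj/.
Under (C)V, the unsyllabifiable consonants are /h/, /m/, /ð/, /f/, /j/ (no codas are permitted; onsets are limited to one consonant).
Each unlicensed consonant becomes the onset of a new syllable: /h/ → /ho/, /m/ → /mo/, /ð/ → /ðo/, /f/ → /fo/, /j/ → /jo/.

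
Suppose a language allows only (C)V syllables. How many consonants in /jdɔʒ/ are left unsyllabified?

The consonants /j/, /ʒ/ cannot be parsed into a legal (C)V syllable (no codas are permitted; onsets are limited to one consonant).

2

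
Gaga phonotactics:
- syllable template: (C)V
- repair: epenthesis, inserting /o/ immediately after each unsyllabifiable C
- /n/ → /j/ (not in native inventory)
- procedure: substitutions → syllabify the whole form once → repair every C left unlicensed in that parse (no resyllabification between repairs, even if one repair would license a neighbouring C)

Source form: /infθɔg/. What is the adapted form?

ijofoθɔgo

Substitution: /n/ → /j/, giving /ijfθɔg/.
Under (C)V, the unsyllabifiable consonants are /j/, /f/, /g/ (no codas are permitted; onsets are limited to one consonant).
Each unlicensed consonant becomes the onset of a new syllable: /j/ → /jo/, /f/ → /fo/, /g/ → /go/.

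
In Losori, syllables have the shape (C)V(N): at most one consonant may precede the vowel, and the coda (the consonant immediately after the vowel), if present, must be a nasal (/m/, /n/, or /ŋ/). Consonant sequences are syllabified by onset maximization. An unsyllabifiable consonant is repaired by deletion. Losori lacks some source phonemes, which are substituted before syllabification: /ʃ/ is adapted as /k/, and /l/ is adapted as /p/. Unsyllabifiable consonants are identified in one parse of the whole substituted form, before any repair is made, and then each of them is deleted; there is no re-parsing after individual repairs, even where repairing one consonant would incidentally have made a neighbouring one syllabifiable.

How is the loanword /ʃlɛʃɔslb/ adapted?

Substitution: /ʃ/ → /k/, /l/ → /p/, giving /kpɛkɔspb/.
Syllabifying with onset maximization leaves /k/, /s/, /p/, /b/ stranded (only a nasal (/m/, /n/, or /ŋ/) is licensed in coda position; onsets are limited to one consonant).
Deletion applies to /k/, /s/, /p/, /b/.

pɛkɔ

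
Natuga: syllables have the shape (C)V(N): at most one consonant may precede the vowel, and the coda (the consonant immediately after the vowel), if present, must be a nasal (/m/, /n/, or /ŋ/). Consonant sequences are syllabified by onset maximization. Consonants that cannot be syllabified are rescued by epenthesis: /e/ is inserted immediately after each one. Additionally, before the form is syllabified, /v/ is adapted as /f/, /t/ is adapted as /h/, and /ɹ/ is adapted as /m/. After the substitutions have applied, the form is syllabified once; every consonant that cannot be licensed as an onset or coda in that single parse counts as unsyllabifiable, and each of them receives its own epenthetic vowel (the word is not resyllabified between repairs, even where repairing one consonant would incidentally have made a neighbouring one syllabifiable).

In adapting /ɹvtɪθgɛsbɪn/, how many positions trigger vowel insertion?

4

After substitution the input is /mfhɪθgɛsbɪn/.
The unsyllabifiable consonants are /m/, /f/, /θ/, /s/; each receives one epenthetic vowel.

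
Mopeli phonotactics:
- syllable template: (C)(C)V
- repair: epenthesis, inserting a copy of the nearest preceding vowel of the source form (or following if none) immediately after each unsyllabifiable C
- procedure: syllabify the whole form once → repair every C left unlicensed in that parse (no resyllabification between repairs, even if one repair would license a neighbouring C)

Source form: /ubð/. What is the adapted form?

ubuðu

Syllabifying with onset maximization leaves /b/, /ð/ stranded (no codas are permitted; onsets may contain at most 2 consonants).
Inserting the epenthetic vowel yields /b/ → /bu/, /ð/ → /ðu/.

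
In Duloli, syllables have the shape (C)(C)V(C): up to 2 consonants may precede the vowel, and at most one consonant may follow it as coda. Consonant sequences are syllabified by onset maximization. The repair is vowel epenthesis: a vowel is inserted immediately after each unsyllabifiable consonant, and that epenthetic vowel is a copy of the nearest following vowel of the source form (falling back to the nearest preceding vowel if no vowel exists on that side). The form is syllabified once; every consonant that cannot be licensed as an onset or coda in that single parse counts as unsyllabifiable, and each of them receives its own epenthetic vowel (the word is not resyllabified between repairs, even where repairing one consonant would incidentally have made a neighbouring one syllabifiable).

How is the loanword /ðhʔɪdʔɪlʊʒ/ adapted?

ðɪhʔɪdʔɪlʊʒ

Under (C)(C)V(C), the unsyllabifiable consonants are /ð/ (at most one coda consonant is licensed; onsets may contain at most 2 consonants).
Inserting the epenthetic vowel yields /ð/ → /ðɪ/.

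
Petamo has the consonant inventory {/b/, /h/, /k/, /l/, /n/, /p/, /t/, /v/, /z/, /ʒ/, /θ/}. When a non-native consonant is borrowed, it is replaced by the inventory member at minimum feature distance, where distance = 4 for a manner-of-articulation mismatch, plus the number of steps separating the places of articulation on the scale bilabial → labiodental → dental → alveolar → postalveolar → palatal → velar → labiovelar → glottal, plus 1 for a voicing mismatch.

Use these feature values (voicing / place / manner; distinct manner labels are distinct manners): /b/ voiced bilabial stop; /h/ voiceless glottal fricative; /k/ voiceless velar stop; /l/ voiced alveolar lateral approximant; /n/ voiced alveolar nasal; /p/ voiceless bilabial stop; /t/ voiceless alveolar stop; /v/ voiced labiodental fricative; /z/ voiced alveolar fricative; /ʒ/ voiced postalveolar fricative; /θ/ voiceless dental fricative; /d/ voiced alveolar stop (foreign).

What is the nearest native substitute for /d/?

/t/ is closest: same manner (stop), place distance 0 (alveolar→alveolar), voicing differs (+1); total 1. Next closest is /b/ at distance 3.

t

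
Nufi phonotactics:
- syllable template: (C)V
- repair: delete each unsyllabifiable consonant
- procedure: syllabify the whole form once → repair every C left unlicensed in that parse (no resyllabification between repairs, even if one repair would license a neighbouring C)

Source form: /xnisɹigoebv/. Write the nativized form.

Syllabifying with onset maximization leaves /x/, /s/, /b/, /v/ stranded (no codas are permitted; onsets are limited to one consonant).
Deletion applies to /x/, /s/, /b/, /v/.

niɹigoe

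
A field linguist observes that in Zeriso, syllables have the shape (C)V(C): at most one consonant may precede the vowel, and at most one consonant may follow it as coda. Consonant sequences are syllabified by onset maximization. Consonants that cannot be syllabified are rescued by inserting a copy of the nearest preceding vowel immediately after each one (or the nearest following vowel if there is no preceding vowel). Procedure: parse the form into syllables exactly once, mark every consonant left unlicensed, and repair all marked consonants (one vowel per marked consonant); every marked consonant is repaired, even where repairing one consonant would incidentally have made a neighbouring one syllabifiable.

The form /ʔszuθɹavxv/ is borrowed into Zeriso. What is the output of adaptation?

ʔusuzuθɹavxava

The consonants /ʔ/, /s/, /x/, /v/ cannot be parsed into a legal (C)V(C) syllable (at most one coda consonant is licensed; onsets are limited to one consonant).
Inserting the epenthetic vowel yields /ʔ/ → /ʔu/, /s/ → /su/, /x/ → /xa/, /v/ → /va/.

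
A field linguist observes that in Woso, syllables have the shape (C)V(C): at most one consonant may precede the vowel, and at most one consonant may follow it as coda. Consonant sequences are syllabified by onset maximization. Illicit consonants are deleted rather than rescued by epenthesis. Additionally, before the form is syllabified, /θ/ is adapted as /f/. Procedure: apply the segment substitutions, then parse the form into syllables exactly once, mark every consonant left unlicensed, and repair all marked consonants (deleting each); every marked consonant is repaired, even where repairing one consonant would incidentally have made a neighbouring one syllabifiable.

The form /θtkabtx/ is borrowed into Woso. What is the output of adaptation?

kab

Substitution: /θ/ → /f/, giving /ftkabtx/.
Syllabifying with onset maximization leaves /f/, /t/, /t/, /x/ stranded (at most one coda consonant is licensed; onsets are limited to one consonant).
Deletion applies to /f/, /t/, /t/, /x/.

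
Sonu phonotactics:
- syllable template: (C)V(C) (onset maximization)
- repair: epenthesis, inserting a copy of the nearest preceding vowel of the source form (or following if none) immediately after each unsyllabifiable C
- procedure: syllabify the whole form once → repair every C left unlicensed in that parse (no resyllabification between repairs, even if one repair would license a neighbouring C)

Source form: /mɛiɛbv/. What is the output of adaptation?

mɛiɛbvɛ

Syllabifying with onset maximization leaves /v/ stranded (at most one coda consonant is licensed; onsets are limited to one consonant).
Each unlicensed consonant becomes the onset of a new syllable: /v/ → /vɛ/.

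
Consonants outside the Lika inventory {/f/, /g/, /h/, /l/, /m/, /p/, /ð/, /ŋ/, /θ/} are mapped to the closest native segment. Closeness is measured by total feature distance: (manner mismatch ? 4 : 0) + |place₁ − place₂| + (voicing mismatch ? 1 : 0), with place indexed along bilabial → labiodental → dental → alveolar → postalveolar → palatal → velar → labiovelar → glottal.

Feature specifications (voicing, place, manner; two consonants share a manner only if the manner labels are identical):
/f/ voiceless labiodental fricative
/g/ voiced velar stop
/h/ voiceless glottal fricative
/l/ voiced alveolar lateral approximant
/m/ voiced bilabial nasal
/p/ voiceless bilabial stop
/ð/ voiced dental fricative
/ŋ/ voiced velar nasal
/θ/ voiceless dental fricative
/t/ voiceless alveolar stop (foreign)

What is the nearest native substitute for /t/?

/p/ is closest: same manner (stop), place distance 3 (alveolar→bilabial), same voicing; total 3. Next closest is /g/ at distance 4.

p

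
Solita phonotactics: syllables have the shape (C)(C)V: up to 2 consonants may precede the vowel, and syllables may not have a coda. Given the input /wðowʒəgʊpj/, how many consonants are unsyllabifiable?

Syllabifying with onset maximization leaves /p/, /j/ stranded (no codas are permitted; onsets may contain at most 2 consonants).

2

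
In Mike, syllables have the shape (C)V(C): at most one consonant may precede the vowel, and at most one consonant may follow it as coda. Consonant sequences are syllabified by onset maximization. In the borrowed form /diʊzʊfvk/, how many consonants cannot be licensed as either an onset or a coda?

The consonants /v/, /k/ cannot be parsed into a legal (C)V(C) syllable (at most one coda consonant is licensed; onsets are limited to one consonant).

2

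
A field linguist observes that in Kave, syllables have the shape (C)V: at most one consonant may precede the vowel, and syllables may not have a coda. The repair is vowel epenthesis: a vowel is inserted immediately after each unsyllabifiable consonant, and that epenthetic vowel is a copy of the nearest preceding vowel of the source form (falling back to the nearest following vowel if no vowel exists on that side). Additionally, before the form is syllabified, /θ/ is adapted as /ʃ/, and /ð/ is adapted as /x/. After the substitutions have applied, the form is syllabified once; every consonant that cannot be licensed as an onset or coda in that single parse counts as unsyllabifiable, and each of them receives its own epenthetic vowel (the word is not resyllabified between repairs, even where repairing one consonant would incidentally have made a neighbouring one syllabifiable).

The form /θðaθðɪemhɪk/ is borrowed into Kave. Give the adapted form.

ʃaxaʃaxɪemehɪkɪ

Substitution: /θ/ → /ʃ/, /ð/ → /x/, giving /ʃxaʃxɪemhɪk/.
The consonants /ʃ/, /ʃ/, /m/, /k/ cannot be parsed into a legal (C)V syllable (no codas are permitted; onsets are limited to one consonant).
Epenthesis after each stranded consonant: /ʃ/ → /ʃa/, /ʃ/ → /ʃa/, /m/ → /me/, /k/ → /kɪ/.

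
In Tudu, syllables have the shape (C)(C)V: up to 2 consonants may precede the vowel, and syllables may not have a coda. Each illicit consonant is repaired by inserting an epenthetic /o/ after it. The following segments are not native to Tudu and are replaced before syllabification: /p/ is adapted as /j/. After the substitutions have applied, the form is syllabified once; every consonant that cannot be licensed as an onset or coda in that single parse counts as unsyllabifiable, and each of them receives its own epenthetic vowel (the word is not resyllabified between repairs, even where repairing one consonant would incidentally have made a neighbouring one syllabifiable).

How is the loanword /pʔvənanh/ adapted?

joʔvənanoho

Substitution: /p/ → /j/, giving /jʔvənanh/.
Under (C)(C)V, the unsyllabifiable consonants are /j/, /n/, /h/ (no codas are permitted; onsets may contain at most 2 consonants).
Each unlicensed consonant becomes the onset of a new syllable: /j/ → /jo/, /n/ → /no/, /h/ → /ho/.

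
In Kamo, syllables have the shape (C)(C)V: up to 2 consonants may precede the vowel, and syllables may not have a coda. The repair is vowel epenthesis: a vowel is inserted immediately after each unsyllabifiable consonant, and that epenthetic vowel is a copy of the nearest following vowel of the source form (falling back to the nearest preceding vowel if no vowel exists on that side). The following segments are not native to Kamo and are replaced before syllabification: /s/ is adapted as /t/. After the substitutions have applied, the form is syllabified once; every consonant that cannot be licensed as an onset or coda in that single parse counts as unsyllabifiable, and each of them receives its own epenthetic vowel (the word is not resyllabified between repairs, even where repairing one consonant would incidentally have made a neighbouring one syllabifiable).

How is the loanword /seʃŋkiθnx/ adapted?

Substitution: /s/ → /t/, giving /teʃŋkiθnx/.
Under (C)(C)V, the unsyllabifiable consonants are /ʃ/, /θ/, /n/, /x/ (no codas are permitted; onsets may contain at most 2 consonants).
Inserting the epenthetic vowel yields /ʃ/ → /ʃi/, /θ/ → /θi/, /n/ → /ni/, /x/ → /xi/.

teʃiŋkiθinixi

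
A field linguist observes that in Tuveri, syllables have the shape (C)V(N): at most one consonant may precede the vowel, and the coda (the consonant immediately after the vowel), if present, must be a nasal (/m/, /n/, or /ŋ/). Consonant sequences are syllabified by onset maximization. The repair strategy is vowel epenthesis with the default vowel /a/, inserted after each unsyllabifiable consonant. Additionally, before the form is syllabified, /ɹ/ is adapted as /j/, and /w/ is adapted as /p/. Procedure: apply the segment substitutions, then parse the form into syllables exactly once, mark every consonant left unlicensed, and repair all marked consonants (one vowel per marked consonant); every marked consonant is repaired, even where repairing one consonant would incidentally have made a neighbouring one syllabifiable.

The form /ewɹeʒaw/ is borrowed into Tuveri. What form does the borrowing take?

epajeʒapa

Substitution: /w/ → /p/, /ɹ/ → /j/, giving /epjeʒap/.
The consonants /p/, /p/ cannot be parsed into a legal (C)V(N) syllable (only a nasal (/m/, /n/, or /ŋ/) is licensed in coda position; onsets are limited to one consonant).
Inserting the epenthetic vowel yields /p/ → /pa/, /p/ → /pa/.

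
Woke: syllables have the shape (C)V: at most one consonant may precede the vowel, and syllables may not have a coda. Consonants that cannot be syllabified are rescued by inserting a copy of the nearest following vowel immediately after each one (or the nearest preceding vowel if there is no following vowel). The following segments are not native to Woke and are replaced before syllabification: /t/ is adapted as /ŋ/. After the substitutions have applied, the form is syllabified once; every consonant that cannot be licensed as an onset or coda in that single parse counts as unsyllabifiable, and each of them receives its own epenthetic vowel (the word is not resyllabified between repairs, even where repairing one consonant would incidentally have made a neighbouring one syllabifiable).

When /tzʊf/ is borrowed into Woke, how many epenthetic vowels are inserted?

After substitution the input is /ŋzʊf/.
The unsyllabifiable consonants are /ŋ/, /f/; each receives one epenthetic vowel.

2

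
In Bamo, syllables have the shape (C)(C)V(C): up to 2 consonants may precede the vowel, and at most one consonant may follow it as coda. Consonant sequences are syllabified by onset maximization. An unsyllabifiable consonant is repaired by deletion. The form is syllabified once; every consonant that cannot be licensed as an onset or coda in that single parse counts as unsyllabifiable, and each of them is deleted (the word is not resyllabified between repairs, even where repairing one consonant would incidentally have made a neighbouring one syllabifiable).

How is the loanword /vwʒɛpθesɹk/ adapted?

wʒɛpθes

Syllabifying with onset maximization leaves /v/, /ɹ/, /k/ stranded (at most one coda consonant is licensed; onsets may contain at most 2 consonants).
Deletion applies to /v/, /ɹ/, /k/.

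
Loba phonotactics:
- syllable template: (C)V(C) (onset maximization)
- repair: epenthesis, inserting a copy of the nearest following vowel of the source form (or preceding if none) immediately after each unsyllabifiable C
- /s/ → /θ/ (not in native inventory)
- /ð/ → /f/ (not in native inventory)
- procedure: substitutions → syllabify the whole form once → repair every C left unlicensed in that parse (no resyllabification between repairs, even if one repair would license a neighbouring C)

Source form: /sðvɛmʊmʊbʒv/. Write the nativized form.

Substitution: /s/ → /θ/, /ð/ → /f/, giving /θfvɛmʊmʊbʒv/.
Under (C)V(C), the unsyllabifiable consonants are /θ/, /f/, /ʒ/, /v/ (at most one coda consonant is licensed; onsets are limited to one consonant).
Inserting the epenthetic vowel yields /θ/ → /θɛ/, /f/ → /fɛ/, /ʒ/ → /ʒʊ/, /v/ → /vʊ/.

θɛfɛvɛmʊmʊbʒʊvʊ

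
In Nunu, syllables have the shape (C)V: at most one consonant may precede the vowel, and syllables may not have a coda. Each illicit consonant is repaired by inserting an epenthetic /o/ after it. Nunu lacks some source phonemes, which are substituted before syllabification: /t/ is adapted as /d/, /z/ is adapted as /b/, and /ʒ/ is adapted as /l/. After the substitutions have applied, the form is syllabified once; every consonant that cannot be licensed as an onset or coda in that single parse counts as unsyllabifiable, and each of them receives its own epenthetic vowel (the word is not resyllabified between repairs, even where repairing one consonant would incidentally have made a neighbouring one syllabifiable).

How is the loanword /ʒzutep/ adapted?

Substitution: /ʒ/ → /l/, /z/ → /b/, /t/ → /d/, giving /lbudep/.
Under (C)V, the unsyllabifiable consonants are /l/, /p/ (no codas are permitted; onsets are limited to one consonant).
Each unlicensed consonant becomes the onset of a new syllable: /l/ → /lo/, /p/ → /po/.

lobudepo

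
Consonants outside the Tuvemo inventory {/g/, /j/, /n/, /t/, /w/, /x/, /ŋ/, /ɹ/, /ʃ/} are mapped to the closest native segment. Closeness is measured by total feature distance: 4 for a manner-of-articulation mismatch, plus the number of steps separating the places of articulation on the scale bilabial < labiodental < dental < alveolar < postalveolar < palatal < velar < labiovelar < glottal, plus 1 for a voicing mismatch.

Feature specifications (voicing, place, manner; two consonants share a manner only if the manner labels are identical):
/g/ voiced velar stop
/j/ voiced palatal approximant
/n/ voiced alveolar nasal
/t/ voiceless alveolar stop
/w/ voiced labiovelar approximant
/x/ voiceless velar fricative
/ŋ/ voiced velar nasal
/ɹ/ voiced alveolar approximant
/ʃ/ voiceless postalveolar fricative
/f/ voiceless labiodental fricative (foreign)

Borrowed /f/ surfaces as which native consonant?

/ʃ/ is closest: same manner (fricative), place distance 3 (labiodental→postalveolar), same voicing; total 3. Next closest is /x/ at distance 5.

ʃ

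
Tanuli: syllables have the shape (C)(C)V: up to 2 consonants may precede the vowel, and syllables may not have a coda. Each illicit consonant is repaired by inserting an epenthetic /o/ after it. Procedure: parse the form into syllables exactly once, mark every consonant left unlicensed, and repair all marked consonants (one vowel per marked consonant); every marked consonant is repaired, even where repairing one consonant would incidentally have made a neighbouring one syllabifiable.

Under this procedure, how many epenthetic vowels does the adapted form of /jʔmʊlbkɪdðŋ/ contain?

5

The unsyllabifiable consonants are /j/, /l/, /d/, /ð/, /ŋ/; each receives one epenthetic vowel.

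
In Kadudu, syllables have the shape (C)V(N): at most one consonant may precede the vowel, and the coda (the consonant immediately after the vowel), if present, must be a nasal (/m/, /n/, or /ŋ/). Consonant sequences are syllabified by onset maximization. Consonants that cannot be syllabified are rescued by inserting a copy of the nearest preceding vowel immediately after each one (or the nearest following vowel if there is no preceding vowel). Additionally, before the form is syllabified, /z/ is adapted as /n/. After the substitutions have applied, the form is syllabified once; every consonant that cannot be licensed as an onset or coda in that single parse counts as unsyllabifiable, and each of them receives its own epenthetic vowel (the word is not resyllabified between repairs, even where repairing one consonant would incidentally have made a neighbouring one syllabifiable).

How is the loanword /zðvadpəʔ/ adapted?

naðavadapəʔə

Substitution: /z/ → /n/, giving /nðvadpəʔ/.
Under (C)V(N), the unsyllabifiable consonants are /n/, /ð/, /d/, /ʔ/ (only a nasal (/m/, /n/, or /ŋ/) is licensed in coda position; onsets are limited to one consonant).
Inserting the epenthetic vowel yields /n/ → /na/, /ð/ → /ða/, /d/ → /da/, /ʔ/ → /ʔə/.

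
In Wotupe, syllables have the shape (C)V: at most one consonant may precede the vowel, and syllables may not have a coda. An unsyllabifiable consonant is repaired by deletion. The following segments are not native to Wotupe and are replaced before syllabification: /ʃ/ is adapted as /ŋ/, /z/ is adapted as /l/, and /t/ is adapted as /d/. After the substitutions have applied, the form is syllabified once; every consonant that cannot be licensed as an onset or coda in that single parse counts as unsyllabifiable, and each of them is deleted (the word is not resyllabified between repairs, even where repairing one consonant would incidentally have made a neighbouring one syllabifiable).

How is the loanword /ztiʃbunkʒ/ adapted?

dibu

Substitution: /z/ → /l/, /t/ → /d/, /ʃ/ → /ŋ/, giving /ldiŋbunkʒ/.
Syllabifying with onset maximization leaves /l/, /ŋ/, /n/, /k/, /ʒ/ stranded (no codas are permitted; onsets are limited to one consonant).
Deleting the stranded consonants removes /l/, /ŋ/, /n/, /k/, /ʒ/.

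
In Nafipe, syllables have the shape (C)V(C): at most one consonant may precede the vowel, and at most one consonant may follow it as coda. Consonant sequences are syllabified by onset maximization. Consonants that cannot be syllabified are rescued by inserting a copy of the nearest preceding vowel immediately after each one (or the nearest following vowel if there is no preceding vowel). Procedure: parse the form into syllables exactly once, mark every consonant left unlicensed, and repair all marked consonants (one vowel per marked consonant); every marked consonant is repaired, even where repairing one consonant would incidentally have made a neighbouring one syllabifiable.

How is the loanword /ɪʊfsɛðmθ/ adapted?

ɪʊfsɛðmɛθɛ

Under (C)V(C), the unsyllabifiable consonants are /m/, /θ/ (at most one coda consonant is licensed; onsets are limited to one consonant).
Epenthesis after each stranded consonant: /m/ → /mɛ/, /θ/ → /θɛ/.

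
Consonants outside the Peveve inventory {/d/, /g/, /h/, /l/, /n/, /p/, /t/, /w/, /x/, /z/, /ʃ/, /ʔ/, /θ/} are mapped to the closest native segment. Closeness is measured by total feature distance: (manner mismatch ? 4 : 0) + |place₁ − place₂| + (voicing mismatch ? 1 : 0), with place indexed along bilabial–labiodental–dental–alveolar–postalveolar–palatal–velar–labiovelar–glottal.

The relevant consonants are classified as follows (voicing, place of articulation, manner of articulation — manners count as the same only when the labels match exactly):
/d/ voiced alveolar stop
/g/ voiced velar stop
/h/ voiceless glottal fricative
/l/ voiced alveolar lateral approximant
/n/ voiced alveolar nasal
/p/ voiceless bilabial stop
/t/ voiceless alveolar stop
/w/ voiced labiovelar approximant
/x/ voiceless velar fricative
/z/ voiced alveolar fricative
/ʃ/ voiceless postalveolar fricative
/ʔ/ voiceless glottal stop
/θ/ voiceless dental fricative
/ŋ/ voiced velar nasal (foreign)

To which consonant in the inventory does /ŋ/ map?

n

/n/ is closest: same manner (nasal), place distance 3 (velar→alveolar), same voicing; total 3. Next closest is /g/ at distance 4.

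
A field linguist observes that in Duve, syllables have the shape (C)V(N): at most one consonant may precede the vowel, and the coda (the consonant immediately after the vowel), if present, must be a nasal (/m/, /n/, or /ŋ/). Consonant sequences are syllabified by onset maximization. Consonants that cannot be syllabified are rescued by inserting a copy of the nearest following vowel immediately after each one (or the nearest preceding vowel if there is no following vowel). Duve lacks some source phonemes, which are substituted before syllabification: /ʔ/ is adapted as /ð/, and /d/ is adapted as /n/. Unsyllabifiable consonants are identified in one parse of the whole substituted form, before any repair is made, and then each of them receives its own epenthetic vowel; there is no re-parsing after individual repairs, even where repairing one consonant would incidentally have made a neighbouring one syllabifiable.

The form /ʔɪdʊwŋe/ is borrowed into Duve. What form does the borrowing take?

ðɪnʊweŋe

Substitution: /ʔ/ → /ð/, /d/ → /n/, giving /ðɪnʊwŋe/.
Syllabifying with onset maximization leaves /w/ stranded (only a nasal (/m/, /n/, or /ŋ/) is licensed in coda position; onsets are limited to one consonant).
Epenthesis after each stranded consonant: /w/ → /we/.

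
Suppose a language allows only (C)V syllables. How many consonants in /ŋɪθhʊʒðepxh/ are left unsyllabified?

Syllabifying with onset maximization leaves /θ/, /ʒ/, /p/, /x/, /h/ stranded (no codas are permitted; onsets are limited to one consonant).

5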